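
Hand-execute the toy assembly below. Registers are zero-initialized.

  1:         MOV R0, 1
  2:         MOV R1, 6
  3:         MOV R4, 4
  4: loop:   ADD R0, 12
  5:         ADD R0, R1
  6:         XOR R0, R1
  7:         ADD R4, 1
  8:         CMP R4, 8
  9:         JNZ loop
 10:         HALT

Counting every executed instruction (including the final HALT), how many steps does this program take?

28

R0=1
R1=6
R4=4
R0=1+12=13
R0=13+6=19
R0=19^6=21
R4=4+1=5
CMP R4, 8  (cmp 5,8)
JNZ loop: taken
R0=21+12=33
R0=33+6=39
R0=39^6=33
R4=5+1=6
CMP R4, 8  (cmp 6,8)
JNZ loop: taken
R0=33+12=45
R0=45+6=51
R0=51^6=53
R4=6+1=7
CMP R4, 8  (cmp 7,8)
JNZ loop: taken
R0=53+12=65
R0=65+6=71
R0=71^6=65
R4=7+1=8
CMP R4, 8  (cmp 8,8)
JNZ loop: not taken
halt.
Total executed instructions: 28.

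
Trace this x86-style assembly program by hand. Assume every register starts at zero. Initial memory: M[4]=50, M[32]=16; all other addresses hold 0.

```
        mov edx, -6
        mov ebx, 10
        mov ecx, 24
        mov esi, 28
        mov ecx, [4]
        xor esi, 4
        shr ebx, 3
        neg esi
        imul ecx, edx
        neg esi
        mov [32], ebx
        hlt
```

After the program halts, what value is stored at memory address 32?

edx=-6
ebx=10
ecx=24
esi=28
ecx=M[4]=50
esi=28^4=24
ebx=10>>3=1
esi=-(24)=-24
ecx=50*(-6)=-300
esi=-(-24)=24
mov [32], ebx → M[32]=1
halt.

1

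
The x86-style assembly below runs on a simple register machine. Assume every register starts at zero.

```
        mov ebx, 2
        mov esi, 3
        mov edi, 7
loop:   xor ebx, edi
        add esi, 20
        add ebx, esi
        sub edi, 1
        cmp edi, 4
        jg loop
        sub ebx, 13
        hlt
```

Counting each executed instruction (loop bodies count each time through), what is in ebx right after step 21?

127

after mov ebx, 2: ebx=2
after mov esi, 3: esi=3
after mov edi, 7: edi=7
after xor ebx, edi: ebx=2^7=5
after add esi, 20: esi=3+20=23
after add ebx, esi: ebx=5+23=28
after sub edi, 1: edi=7-1=6
cmp edi, 4  (cmp 6,4)
jg loop: taken
after xor ebx, edi: ebx=28^6=26
after add esi, 20: esi=23+20=43
after add ebx, esi: ebx=26+43=69
after sub edi, 1: edi=6-1=5
cmp edi, 4  (cmp 5,4)
jg loop: taken
after xor ebx, edi: ebx=69^5=64
after add esi, 20: esi=43+20=63
after add ebx, esi: ebx=64+63=127
after sub edi, 1: edi=5-1=4
cmp edi, 4  (cmp 4,4)
jg loop: not taken
After step 21: ebx = 127.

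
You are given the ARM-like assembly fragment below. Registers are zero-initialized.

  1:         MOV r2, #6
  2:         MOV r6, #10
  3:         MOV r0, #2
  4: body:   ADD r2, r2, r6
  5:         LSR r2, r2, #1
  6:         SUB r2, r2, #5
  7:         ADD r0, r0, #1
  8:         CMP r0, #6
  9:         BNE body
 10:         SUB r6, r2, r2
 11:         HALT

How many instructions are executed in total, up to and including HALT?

MOV r2, #6 → r2=6
MOV r6, #10 → r6=10
MOV r0, #2 → r0=2
ADD r2, r2, r6 → r2=6+10=16
LSR r2, r2, #1 → r2=16>>1=8
SUB r2, r2, #5 → r2=8-5=3
ADD r0, r0, #1 → r0=2+1=3
CMP r0, #6  (cmp 3,6)
BNE body: taken
ADD r2, r2, r6 → r2=3+10=13
LSR r2, r2, #1 → r2=13>>1=6
SUB r2, r2, #5 → r2=6-5=1
ADD r0, r0, #1 → r0=3+1=4
CMP r0, #6  (cmp 4,6)
BNE body: taken
ADD r2, r2, r6 → r2=1+10=11
LSR r2, r2, #1 → r2=11>>1=5
SUB r2, r2, #5 → r2=5-5=0
ADD r0, r0, #1 → r0=4+1=5
CMP r0, #6  (cmp 5,6)
BNE body: taken
ADD r2, r2, r6 → r2=0+10=10
LSR r2, r2, #1 → r2=10>>1=5
SUB r2, r2, #5 → r2=5-5=0
ADD r0, r0, #1 → r0=5+1=6
CMP r0, #6  (cmp 6,6)
BNE body: not taken
SUB r6, r2, r2 → r6=0-0=0
halt.
Total executed instructions: 29.

29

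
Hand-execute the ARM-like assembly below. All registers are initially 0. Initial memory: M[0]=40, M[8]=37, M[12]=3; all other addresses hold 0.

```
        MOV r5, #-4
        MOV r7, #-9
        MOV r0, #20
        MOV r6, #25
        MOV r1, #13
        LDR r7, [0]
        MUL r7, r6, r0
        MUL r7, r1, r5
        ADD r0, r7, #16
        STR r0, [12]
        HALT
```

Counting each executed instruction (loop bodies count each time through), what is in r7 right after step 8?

r5=-4
r7=-9
r0=20
r6=25
r1=13
r7=M[0]=40
r7=25*20=500
r7=13*(-4)=-52
After step 8: r7 = -52.

-52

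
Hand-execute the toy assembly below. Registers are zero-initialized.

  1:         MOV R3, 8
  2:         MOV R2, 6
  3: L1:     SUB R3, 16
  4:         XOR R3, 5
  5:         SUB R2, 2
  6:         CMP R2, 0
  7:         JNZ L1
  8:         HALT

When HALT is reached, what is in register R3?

-35

MOV R3, 8 → R3=8
MOV R2, 6 → R2=6
SUB R3, 16 → R3=8-16=-8
XOR R3, 5 → R3=(-8)^5=-3
SUB R2, 2 → R2=6-2=4
CMP R2, 0  (cmp 4,0)
JNZ L1: taken
SUB R3, 16 → R3=(-3)-16=-19
XOR R3, 5 → R3=(-19)^5=-24
SUB R2, 2 → R2=4-2=2
CMP R2, 0  (cmp 2,0)
JNZ L1: taken
SUB R3, 16 → R3=(-24)-16=-40
XOR R3, 5 → R3=(-40)^5=-35
SUB R2, 2 → R2=2-2=0
CMP R2, 0  (cmp 0,0)
JNZ L1: not taken
halt.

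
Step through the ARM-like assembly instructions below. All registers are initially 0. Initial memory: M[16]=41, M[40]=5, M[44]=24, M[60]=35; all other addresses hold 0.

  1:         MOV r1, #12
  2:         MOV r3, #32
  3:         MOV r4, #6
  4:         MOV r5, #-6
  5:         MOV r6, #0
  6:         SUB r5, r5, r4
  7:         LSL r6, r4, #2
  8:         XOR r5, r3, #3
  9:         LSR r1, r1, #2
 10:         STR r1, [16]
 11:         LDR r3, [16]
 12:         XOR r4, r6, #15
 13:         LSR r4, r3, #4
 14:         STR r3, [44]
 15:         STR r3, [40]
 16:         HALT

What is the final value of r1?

after MOV r1, #12: r1=12
after MOV r3, #32: r3=32
after MOV r4, #6: r4=6
after MOV r5, #-6: r5=-6
after MOV r6, #0: r6=0
after SUB r5, r5, r4: r5=(-6)-6=-12
after LSL r6, r4, #2: r6=6<<2=24
after XOR r5, r3, #3: r5=32^3=35
after LSR r1, r1, #2: r1=12>>2=3
STR r1, [16] → M[16]=3
after LDR r3, [16]: r3=M[16]=3
after XOR r4, r6, #15: r4=24^15=23
after LSR r4, r3, #4: r4=3>>4=0
STR r3, [44] → M[44]=3
STR r3, [40] → M[40]=3
halt.

3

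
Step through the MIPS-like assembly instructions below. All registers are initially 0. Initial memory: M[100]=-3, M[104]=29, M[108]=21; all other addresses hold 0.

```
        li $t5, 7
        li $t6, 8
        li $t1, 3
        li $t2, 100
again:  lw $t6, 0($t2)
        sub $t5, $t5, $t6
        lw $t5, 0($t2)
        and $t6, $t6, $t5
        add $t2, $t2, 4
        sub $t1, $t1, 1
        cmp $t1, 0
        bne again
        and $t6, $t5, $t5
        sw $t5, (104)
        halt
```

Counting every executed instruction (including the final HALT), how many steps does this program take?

li $t5, 7 → $t5=7
li $t6, 8 → $t6=8
li $t1, 3 → $t1=3
li $t2, 100 → $t2=100
lw $t6, 0($t2) → $t6=M[100]=-3
sub $t5, $t5, $t6 → $t5=7-(-3)=10
lw $t5, 0($t2) → $t5=M[100]=-3
and $t6, $t6, $t5 → $t6=(-3)&(-3)=-3
add $t2, $t2, 4 → $t2=100+4=104
sub $t1, $t1, 1 → $t1=3-1=2
cmp $t1, 0  (cmp 2,0)
bne again: taken
lw $t6, 0($t2) → $t6=M[104]=29
sub $t5, $t5, $t6 → $t5=(-3)-29=-32
lw $t5, 0($t2) → $t5=M[104]=29
and $t6, $t6, $t5 → $t6=29&29=29
add $t2, $t2, 4 → $t2=104+4=108
sub $t1, $t1, 1 → $t1=2-1=1
cmp $t1, 0  (cmp 1,0)
bne again: taken
lw $t6, 0($t2) → $t6=M[108]=21
sub $t5, $t5, $t6 → $t5=29-21=8
lw $t5, 0($t2) → $t5=M[108]=21
and $t6, $t6, $t5 → $t6=21&21=21
add $t2, $t2, 4 → $t2=108+4=112
sub $t1, $t1, 1 → $t1=1-1=0
cmp $t1, 0  (cmp 0,0)
bne again: not taken
and $t6, $t5, $t5 → $t6=21&21=21
sw $t5, (104) → M[104]=21
halt.
Total executed instructions: 31.

31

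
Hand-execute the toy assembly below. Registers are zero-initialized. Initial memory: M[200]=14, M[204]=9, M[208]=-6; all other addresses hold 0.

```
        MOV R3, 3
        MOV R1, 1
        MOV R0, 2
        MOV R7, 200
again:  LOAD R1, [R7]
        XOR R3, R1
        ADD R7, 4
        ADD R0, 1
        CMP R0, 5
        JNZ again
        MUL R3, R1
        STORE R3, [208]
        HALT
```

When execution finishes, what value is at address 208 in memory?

12

R3=3
R1=1
R0=2
R7=200
R1=M[200]=14
R3=3^14=13
R7=200+4=204
R0=2+1=3
CMP R0, 5  (cmp 3,5)
JNZ again: taken
R1=M[204]=9
R3=13^9=4
R7=204+4=208
R0=3+1=4
CMP R0, 5  (cmp 4,5)
JNZ again: taken
R1=M[208]=-6
R3=4^(-6)=-2
R7=208+4=212
R0=4+1=5
CMP R0, 5  (cmp 5,5)
JNZ again: not taken
R3=(-2)*(-6)=12
STORE R3, [208] → M[208]=12
halt.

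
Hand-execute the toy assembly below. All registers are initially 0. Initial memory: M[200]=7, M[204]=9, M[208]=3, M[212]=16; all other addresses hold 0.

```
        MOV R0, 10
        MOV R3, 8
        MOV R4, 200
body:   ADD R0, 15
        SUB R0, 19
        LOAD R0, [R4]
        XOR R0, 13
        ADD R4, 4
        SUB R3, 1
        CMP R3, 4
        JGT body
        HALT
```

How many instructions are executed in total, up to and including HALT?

36

after MOV R0, 10: R0=10
after MOV R3, 8: R3=8
after MOV R4, 200: R4=200
after ADD R0, 15: R0=10+15=25
after SUB R0, 19: R0=25-19=6
after LOAD R0, [R4]: R0=M[200]=7
after XOR R0, 13: R0=7^13=10
after ADD R4, 4: R4=200+4=204
after SUB R3, 1: R3=8-1=7
CMP R3, 4  (cmp 7,4)
JGT body: taken
after ADD R0, 15: R0=10+15=25
after SUB R0, 19: R0=25-19=6
after LOAD R0, [R4]: R0=M[204]=9
after XOR R0, 13: R0=9^13=4
after ADD R4, 4: R4=204+4=208
after SUB R3, 1: R3=7-1=6
CMP R3, 4  (cmp 6,4)
JGT body: taken
after ADD R0, 15: R0=4+15=19
after SUB R0, 19: R0=19-19=0
after LOAD R0, [R4]: R0=M[208]=3
after XOR R0, 13: R0=3^13=14
after ADD R4, 4: R4=208+4=212
after SUB R3, 1: R3=6-1=5
CMP R3, 4  (cmp 5,4)
JGT body: taken
after ADD R0, 15: R0=14+15=29
after SUB R0, 19: R0=29-19=10
after LOAD R0, [R4]: R0=M[212]=16
after XOR R0, 13: R0=16^13=29
after ADD R4, 4: R4=212+4=216
after SUB R3, 1: R3=5-1=4
CMP R3, 4  (cmp 4,4)
JGT body: not taken
halt.
Total executed instructions: 36.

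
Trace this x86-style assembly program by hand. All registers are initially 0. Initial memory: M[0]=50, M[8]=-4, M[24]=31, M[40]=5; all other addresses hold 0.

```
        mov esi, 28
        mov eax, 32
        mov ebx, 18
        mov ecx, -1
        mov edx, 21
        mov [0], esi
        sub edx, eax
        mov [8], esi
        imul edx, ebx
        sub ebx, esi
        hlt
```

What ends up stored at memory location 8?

28

esi=28
eax=32
ebx=18
ecx=-1
edx=21
mov [0], esi → M[0]=28
edx=21-32=-11
mov [8], esi → M[8]=28
edx=(-11)*18=-198
ebx=18-28=-10
halt.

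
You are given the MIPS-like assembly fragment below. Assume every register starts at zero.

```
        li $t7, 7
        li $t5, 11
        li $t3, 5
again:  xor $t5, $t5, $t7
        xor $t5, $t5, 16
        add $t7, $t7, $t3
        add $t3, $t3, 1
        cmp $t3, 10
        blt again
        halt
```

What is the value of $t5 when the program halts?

58

after li $t7, 7: $t7=7
after li $t5, 11: $t5=11
after li $t3, 5: $t3=5
after xor $t5, $t5, $t7: $t5=11^7=12
after xor $t5, $t5, 16: $t5=12^16=28
after add $t7, $t7, $t3: $t7=7+5=12
after add $t3, $t3, 1: $t3=5+1=6
cmp $t3, 10  (cmp 6,10)
blt again: taken
after xor $t5, $t5, $t7: $t5=28^12=16
after xor $t5, $t5, 16: $t5=16^16=0
after add $t7, $t7, $t3: $t7=12+6=18
after add $t3, $t3, 1: $t3=6+1=7
cmp $t3, 10  (cmp 7,10)
blt again: taken
after xor $t5, $t5, $t7: $t5=0^18=18
after xor $t5, $t5, 16: $t5=18^16=2
after add $t7, $t7, $t3: $t7=18+7=25
after add $t3, $t3, 1: $t3=7+1=8
cmp $t3, 10  (cmp 8,10)
blt again: taken
after xor $t5, $t5, $t7: $t5=2^25=27
after xor $t5, $t5, 16: $t5=27^16=11
after add $t7, $t7, $t3: $t7=25+8=33
after add $t3, $t3, 1: $t3=8+1=9
cmp $t3, 10  (cmp 9,10)
blt again: taken
after xor $t5, $t5, $t7: $t5=11^33=42
after xor $t5, $t5, 16: $t5=42^16=58
after add $t7, $t7, $t3: $t7=33+9=42
after add $t3, $t3, 1: $t3=9+1=10
cmp $t3, 10  (cmp 10,10)
blt again: not taken
halt.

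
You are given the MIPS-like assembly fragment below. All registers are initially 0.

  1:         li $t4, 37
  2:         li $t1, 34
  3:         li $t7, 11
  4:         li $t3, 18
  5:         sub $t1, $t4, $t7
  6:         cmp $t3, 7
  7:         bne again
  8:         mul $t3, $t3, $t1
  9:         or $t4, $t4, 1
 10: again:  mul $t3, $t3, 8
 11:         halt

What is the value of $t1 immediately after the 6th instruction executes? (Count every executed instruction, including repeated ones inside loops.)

26

after li $t4, 37: $t4=37
after li $t1, 34: $t1=34
after li $t7, 11: $t7=11
after li $t3, 18: $t3=18
after sub $t1, $t4, $t7: $t1=37-11=26
cmp $t3, 7  (cmp 18,7)
After step 6: $t1 = 26.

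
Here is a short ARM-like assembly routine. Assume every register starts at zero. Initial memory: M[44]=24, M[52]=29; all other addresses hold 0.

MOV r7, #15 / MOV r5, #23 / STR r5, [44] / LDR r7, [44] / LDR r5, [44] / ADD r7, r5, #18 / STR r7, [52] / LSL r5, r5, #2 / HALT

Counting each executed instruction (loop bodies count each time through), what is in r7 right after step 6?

41

MOV r7, #15 → r7=15
MOV r5, #23 → r5=23
STR r5, [44] → M[44]=23
LDR r7, [44] → r7=M[44]=23
LDR r5, [44] → r5=M[44]=23
ADD r7, r5, #18 → r7=23+18=41
After step 6: r7 = 41.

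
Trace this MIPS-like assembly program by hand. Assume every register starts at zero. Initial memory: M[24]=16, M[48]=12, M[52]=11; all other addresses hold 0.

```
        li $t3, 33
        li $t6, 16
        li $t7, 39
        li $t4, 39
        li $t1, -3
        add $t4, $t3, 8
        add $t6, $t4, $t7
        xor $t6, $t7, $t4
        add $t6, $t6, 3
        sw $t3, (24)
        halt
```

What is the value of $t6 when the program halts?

li $t3, 33 → $t3=33
li $t6, 16 → $t6=16
li $t7, 39 → $t7=39
li $t4, 39 → $t4=39
li $t1, -3 → $t1=-3
add $t4, $t3, 8 → $t4=33+8=41
add $t6, $t4, $t7 → $t6=41+39=80
xor $t6, $t7, $t4 → $t6=39^41=14
add $t6, $t6, 3 → $t6=14+3=17
sw $t3, (24) → M[24]=33
halt.

17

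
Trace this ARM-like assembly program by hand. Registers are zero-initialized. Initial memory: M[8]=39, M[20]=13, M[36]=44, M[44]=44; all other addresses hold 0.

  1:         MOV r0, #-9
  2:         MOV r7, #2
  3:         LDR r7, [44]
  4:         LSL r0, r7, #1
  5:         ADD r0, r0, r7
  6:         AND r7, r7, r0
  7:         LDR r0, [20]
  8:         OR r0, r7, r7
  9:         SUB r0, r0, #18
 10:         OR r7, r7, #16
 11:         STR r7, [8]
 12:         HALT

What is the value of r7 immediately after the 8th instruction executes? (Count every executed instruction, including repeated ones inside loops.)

r0=-9
r7=2
r7=M[44]=44
r0=44<<1=88
r0=88+44=132
r7=44&132=4
r0=M[20]=13
r0=4|4=4
After step 8: r7 = 4.

4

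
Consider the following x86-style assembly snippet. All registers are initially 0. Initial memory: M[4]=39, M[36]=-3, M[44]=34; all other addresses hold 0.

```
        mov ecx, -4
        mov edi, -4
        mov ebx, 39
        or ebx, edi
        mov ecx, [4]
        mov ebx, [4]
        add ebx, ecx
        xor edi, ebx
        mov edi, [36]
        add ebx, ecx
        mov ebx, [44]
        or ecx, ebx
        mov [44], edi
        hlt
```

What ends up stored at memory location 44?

-3

ecx=-4
edi=-4
ebx=39
ebx=39|(-4)=-1
ecx=M[4]=39
ebx=M[4]=39
ebx=39+39=78
edi=(-4)^78=-78
edi=M[36]=-3
ebx=78+39=117
ebx=M[44]=34
ecx=39|34=39
mov [44], edi → M[44]=-3
halt.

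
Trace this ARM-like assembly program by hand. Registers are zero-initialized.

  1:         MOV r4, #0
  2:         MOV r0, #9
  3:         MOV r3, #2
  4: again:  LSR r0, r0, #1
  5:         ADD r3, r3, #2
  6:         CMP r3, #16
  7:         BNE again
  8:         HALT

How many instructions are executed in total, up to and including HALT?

32

after MOV r4, #0: r4=0
after MOV r0, #9: r0=9
after MOV r3, #2: r3=2
after LSR r0, r0, #1: r0=9>>1=4
after ADD r3, r3, #2: r3=2+2=4
CMP r3, #16  (cmp 4,16)
BNE again: taken
after LSR r0, r0, #1: r0=4>>1=2
after ADD r3, r3, #2: r3=4+2=6
CMP r3, #16  (cmp 6,16)
BNE again: taken
after LSR r0, r0, #1: r0=2>>1=1
after ADD r3, r3, #2: r3=6+2=8
CMP r3, #16  (cmp 8,16)
BNE again: taken
after LSR r0, r0, #1: r0=1>>1=0
after ADD r3, r3, #2: r3=8+2=10
CMP r3, #16  (cmp 10,16)
BNE again: taken
after LSR r0, r0, #1: r0=0>>1=0
after ADD r3, r3, #2: r3=10+2=12
CMP r3, #16  (cmp 12,16)
BNE again: taken
after LSR r0, r0, #1: r0=0>>1=0
after ADD r3, r3, #2: r3=12+2=14
CMP r3, #16  (cmp 14,16)
BNE again: taken
after LSR r0, r0, #1: r0=0>>1=0
after ADD r3, r3, #2: r3=14+2=16
CMP r3, #16  (cmp 16,16)
BNE again: not taken
halt.
Total executed instructions: 32.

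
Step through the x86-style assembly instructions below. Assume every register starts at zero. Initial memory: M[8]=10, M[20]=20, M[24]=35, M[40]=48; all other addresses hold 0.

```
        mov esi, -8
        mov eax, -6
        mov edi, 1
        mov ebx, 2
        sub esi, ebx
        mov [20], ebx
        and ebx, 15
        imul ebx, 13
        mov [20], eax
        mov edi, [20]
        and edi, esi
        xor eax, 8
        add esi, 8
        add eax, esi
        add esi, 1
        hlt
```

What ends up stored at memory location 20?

-6

esi=-8
eax=-6
edi=1
ebx=2
esi=(-8)-2=-10
mov [20], ebx → M[20]=2
ebx=2&15=2
ebx=2*13=26
mov [20], eax → M[20]=-6
edi=M[20]=-6
edi=(-6)&(-10)=-14
eax=(-6)^8=-14
esi=(-10)+8=-2
eax=(-14)+(-2)=-16
esi=(-2)+1=-1
halt.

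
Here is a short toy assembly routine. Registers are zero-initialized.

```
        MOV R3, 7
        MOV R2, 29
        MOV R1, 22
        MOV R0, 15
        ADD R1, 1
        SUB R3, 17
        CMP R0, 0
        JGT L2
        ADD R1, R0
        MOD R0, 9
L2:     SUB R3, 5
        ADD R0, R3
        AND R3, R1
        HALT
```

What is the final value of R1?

23

R3=7
R2=29
R1=22
R0=15
R1=22+1=23
R3=7-17=-10
CMP R0, 0  (cmp 15,0)
JGT L2: taken
R3=(-10)-5=-15
R0=15+(-15)=0
R3=(-15)&23=17
halt.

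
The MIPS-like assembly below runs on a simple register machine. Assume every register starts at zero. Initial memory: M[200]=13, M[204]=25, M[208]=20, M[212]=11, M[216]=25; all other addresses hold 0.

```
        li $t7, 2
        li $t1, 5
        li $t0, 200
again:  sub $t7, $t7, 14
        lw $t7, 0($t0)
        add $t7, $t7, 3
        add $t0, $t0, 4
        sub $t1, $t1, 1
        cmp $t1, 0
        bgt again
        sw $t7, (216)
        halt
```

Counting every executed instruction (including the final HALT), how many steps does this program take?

40

li $t7, 2 → $t7=2
li $t1, 5 → $t1=5
li $t0, 200 → $t0=200
sub $t7, $t7, 14 → $t7=2-14=-12
lw $t7, 0($t0) → $t7=M[200]=13
add $t7, $t7, 3 → $t7=13+3=16
add $t0, $t0, 4 → $t0=200+4=204
sub $t1, $t1, 1 → $t1=5-1=4
cmp $t1, 0  (cmp 4,0)
bgt again: taken
sub $t7, $t7, 14 → $t7=16-14=2
lw $t7, 0($t0) → $t7=M[204]=25
add $t7, $t7, 3 → $t7=25+3=28
add $t0, $t0, 4 → $t0=204+4=208
sub $t1, $t1, 1 → $t1=4-1=3
cmp $t1, 0  (cmp 3,0)
bgt again: taken
sub $t7, $t7, 14 → $t7=28-14=14
lw $t7, 0($t0) → $t7=M[208]=20
add $t7, $t7, 3 → $t7=20+3=23
add $t0, $t0, 4 → $t0=208+4=212
sub $t1, $t1, 1 → $t1=3-1=2
cmp $t1, 0  (cmp 2,0)
bgt again: taken
sub $t7, $t7, 14 → $t7=23-14=9
lw $t7, 0($t0) → $t7=M[212]=11
add $t7, $t7, 3 → $t7=11+3=14
add $t0, $t0, 4 → $t0=212+4=216
sub $t1, $t1, 1 → $t1=2-1=1
cmp $t1, 0  (cmp 1,0)
bgt again: taken
sub $t7, $t7, 14 → $t7=14-14=0
lw $t7, 0($t0) → $t7=M[216]=25
add $t7, $t7, 3 → $t7=25+3=28
add $t0, $t0, 4 → $t0=216+4=220
sub $t1, $t1, 1 → $t1=1-1=0
cmp $t1, 0  (cmp 0,0)
bgt again: not taken
sw $t7, (216) → M[216]=28
halt.
Total executed instructions: 40.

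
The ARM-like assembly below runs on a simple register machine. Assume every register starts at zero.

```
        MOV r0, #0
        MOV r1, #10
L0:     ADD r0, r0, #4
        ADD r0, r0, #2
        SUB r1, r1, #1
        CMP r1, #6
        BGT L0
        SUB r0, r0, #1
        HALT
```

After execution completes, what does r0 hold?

23

after MOV r0, #0: r0=0
after MOV r1, #10: r1=10
after ADD r0, r0, #4: r0=0+4=4
after ADD r0, r0, #2: r0=4+2=6
after SUB r1, r1, #1: r1=10-1=9
CMP r1, #6  (cmp 9,6)
BGT L0: taken
after ADD r0, r0, #4: r0=6+4=10
after ADD r0, r0, #2: r0=10+2=12
after SUB r1, r1, #1: r1=9-1=8
CMP r1, #6  (cmp 8,6)
BGT L0: taken
after ADD r0, r0, #4: r0=12+4=16
after ADD r0, r0, #2: r0=16+2=18
after SUB r1, r1, #1: r1=8-1=7
CMP r1, #6  (cmp 7,6)
BGT L0: taken
after ADD r0, r0, #4: r0=18+4=22
after ADD r0, r0, #2: r0=22+2=24
after SUB r1, r1, #1: r1=7-1=6
CMP r1, #6  (cmp 6,6)
BGT L0: not taken
after SUB r0, r0, #1: r0=24-1=23
halt.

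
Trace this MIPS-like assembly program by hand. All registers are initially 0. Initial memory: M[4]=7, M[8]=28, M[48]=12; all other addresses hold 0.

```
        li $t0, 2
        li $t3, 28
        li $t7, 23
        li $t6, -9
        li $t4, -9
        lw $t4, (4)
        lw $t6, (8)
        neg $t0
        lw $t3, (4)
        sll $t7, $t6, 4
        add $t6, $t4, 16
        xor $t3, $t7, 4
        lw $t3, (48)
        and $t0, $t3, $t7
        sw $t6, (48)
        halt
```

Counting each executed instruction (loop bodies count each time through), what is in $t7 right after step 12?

448

$t0=2
$t3=28
$t7=23
$t6=-9
$t4=-9
$t4=M[4]=7
$t6=M[8]=28
$t0=-(2)=-2
$t3=M[4]=7
$t7=28<<4=448
$t6=7+16=23
$t3=448^4=452
After step 12: $t7 = 448.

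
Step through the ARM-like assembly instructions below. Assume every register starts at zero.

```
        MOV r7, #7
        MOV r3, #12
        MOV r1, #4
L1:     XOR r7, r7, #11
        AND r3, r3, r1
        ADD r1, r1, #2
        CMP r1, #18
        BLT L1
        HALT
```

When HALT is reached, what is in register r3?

after MOV r7, #7: r7=7
after MOV r3, #12: r3=12
after MOV r1, #4: r1=4
after XOR r7, r7, #11: r7=7^11=12
after AND r3, r3, r1: r3=12&4=4
after ADD r1, r1, #2: r1=4+2=6
CMP r1, #18  (cmp 6,18)
BLT L1: taken
after XOR r7, r7, #11: r7=12^11=7
after AND r3, r3, r1: r3=4&6=4
after ADD r1, r1, #2: r1=6+2=8
CMP r1, #18  (cmp 8,18)
BLT L1: taken
after XOR r7, r7, #11: r7=7^11=12
after AND r3, r3, r1: r3=4&8=0
after ADD r1, r1, #2: r1=8+2=10
CMP r1, #18  (cmp 10,18)
BLT L1: taken
after XOR r7, r7, #11: r7=12^11=7
after AND r3, r3, r1: r3=0&10=0
after ADD r1, r1, #2: r1=10+2=12
CMP r1, #18  (cmp 12,18)
BLT L1: taken
after XOR r7, r7, #11: r7=7^11=12
after AND r3, r3, r1: r3=0&12=0
after ADD r1, r1, #2: r1=12+2=14
CMP r1, #18  (cmp 14,18)
BLT L1: taken
after XOR r7, r7, #11: r7=12^11=7
after AND r3, r3, r1: r3=0&14=0
after ADD r1, r1, #2: r1=14+2=16
CMP r1, #18  (cmp 16,18)
BLT L1: taken
after XOR r7, r7, #11: r7=7^11=12
after AND r3, r3, r1: r3=0&16=0
after ADD r1, r1, #2: r1=16+2=18
CMP r1, #18  (cmp 18,18)
BLT L1: not taken
halt.

0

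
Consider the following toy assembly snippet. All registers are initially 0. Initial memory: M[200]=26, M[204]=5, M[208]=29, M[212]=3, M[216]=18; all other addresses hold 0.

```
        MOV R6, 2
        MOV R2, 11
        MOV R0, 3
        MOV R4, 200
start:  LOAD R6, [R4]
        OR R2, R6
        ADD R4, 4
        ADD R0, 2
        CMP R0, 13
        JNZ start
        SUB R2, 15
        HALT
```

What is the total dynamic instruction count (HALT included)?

36

MOV R6, 2 → R6=2
MOV R2, 11 → R2=11
MOV R0, 3 → R0=3
MOV R4, 200 → R4=200
LOAD R6, [R4] → R6=M[200]=26
OR R2, R6 → R2=11|26=27
ADD R4, 4 → R4=200+4=204
ADD R0, 2 → R0=3+2=5
CMP R0, 13  (cmp 5,13)
JNZ start: taken
LOAD R6, [R4] → R6=M[204]=5
OR R2, R6 → R2=27|5=31
ADD R4, 4 → R4=204+4=208
ADD R0, 2 → R0=5+2=7
CMP R0, 13  (cmp 7,13)
JNZ start: taken
LOAD R6, [R4] → R6=M[208]=29
OR R2, R6 → R2=31|29=31
ADD R4, 4 → R4=208+4=212
ADD R0, 2 → R0=7+2=9
CMP R0, 13  (cmp 9,13)
JNZ start: taken
LOAD R6, [R4] → R6=M[212]=3
OR R2, R6 → R2=31|3=31
ADD R4, 4 → R4=212+4=216
ADD R0, 2 → R0=9+2=11
CMP R0, 13  (cmp 11,13)
JNZ start: taken
LOAD R6, [R4] → R6=M[216]=18
OR R2, R6 → R2=31|18=31
ADD R4, 4 → R4=216+4=220
ADD R0, 2 → R0=11+2=13
CMP R0, 13  (cmp 13,13)
JNZ start: not taken
SUB R2, 15 → R2=31-15=16
halt.
Total executed instructions: 36.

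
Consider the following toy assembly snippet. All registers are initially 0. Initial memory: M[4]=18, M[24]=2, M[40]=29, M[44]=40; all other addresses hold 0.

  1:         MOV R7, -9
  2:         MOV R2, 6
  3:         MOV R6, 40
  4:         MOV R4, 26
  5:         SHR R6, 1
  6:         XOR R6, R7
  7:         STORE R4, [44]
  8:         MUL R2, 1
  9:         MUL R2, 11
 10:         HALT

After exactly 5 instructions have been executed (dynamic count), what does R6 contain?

20

R7=-9
R2=6
R6=40
R4=26
R6=40>>1=20
After step 5: R6 = 20.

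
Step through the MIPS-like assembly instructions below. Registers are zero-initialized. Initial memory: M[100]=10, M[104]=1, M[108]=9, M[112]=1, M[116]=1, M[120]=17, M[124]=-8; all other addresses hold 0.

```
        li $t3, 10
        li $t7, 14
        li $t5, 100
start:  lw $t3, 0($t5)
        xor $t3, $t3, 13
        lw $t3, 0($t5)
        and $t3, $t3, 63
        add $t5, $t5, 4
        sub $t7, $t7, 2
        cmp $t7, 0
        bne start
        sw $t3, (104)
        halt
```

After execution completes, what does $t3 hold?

56

after li $t3, 10: $t3=10
after li $t7, 14: $t7=14
after li $t5, 100: $t5=100
after lw $t3, 0($t5): $t3=M[100]=10
after xor $t3, $t3, 13: $t3=10^13=7
after lw $t3, 0($t5): $t3=M[100]=10
after and $t3, $t3, 63: $t3=10&63=10
after add $t5, $t5, 4: $t5=100+4=104
after sub $t7, $t7, 2: $t7=14-2=12
cmp $t7, 0  (cmp 12,0)
bne start: taken
after lw $t3, 0($t5): $t3=M[104]=1
after xor $t3, $t3, 13: $t3=1^13=12
after lw $t3, 0($t5): $t3=M[104]=1
after and $t3, $t3, 63: $t3=1&63=1
after add $t5, $t5, 4: $t5=104+4=108
after sub $t7, $t7, 2: $t7=12-2=10
cmp $t7, 0  (cmp 10,0)
bne start: taken
after lw $t3, 0($t5): $t3=M[108]=9
after xor $t3, $t3, 13: $t3=9^13=4
after lw $t3, 0($t5): $t3=M[108]=9
after and $t3, $t3, 63: $t3=9&63=9
after add $t5, $t5, 4: $t5=108+4=112
after sub $t7, $t7, 2: $t7=10-2=8
cmp $t7, 0  (cmp 8,0)
bne start: taken
after lw $t3, 0($t5): $t3=M[112]=1
after xor $t3, $t3, 13: $t3=1^13=12
after lw $t3, 0($t5): $t3=M[112]=1
after and $t3, $t3, 63: $t3=1&63=1
after add $t5, $t5, 4: $t5=112+4=116
after sub $t7, $t7, 2: $t7=8-2=6
cmp $t7, 0  (cmp 6,0)
bne start: taken
after lw $t3, 0($t5): $t3=M[116]=1
after xor $t3, $t3, 13: $t3=1^13=12
after lw $t3, 0($t5): $t3=M[116]=1
after and $t3, $t3, 63: $t3=1&63=1
after add $t5, $t5, 4: $t5=116+4=120
after sub $t7, $t7, 2: $t7=6-2=4
cmp $t7, 0  (cmp 4,0)
bne start: taken
after lw $t3, 0($t5): $t3=M[120]=17
after xor $t3, $t3, 13: $t3=17^13=28
after lw $t3, 0($t5): $t3=M[120]=17
after and $t3, $t3, 63: $t3=17&63=17
after add $t5, $t5, 4: $t5=120+4=124
after sub $t7, $t7, 2: $t7=4-2=2
cmp $t7, 0  (cmp 2,0)
bne start: taken
after lw $t3, 0($t5): $t3=M[124]=-8
after xor $t3, $t3, 13: $t3=(-8)^13=-11
after lw $t3, 0($t5): $t3=M[124]=-8
after and $t3, $t3, 63: $t3=(-8)&63=56
after add $t5, $t5, 4: $t5=124+4=128
after sub $t7, $t7, 2: $t7=2-2=0
cmp $t7, 0  (cmp 0,0)
bne start: not taken
sw $t3, (104) → M[104]=56
halt.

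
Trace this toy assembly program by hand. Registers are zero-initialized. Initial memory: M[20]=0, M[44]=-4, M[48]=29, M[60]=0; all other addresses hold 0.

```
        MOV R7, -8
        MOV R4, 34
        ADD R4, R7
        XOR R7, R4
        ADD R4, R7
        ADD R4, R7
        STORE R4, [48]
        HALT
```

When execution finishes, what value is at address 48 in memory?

-34

after MOV R7, -8: R7=-8
after MOV R4, 34: R4=34
after ADD R4, R7: R4=34+(-8)=26
after XOR R7, R4: R7=(-8)^26=-30
after ADD R4, R7: R4=26+(-30)=-4
after ADD R4, R7: R4=(-4)+(-30)=-34
STORE R4, [48] → M[48]=-34
halt.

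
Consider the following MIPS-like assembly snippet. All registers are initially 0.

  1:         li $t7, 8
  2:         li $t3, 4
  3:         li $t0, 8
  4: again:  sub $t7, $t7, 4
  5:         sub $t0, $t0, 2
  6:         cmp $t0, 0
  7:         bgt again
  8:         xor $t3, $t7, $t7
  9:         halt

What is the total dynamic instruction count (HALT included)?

21

after li $t7, 8: $t7=8
after li $t3, 4: $t3=4
after li $t0, 8: $t0=8
after sub $t7, $t7, 4: $t7=8-4=4
after sub $t0, $t0, 2: $t0=8-2=6
cmp $t0, 0  (cmp 6,0)
bgt again: taken
after sub $t7, $t7, 4: $t7=4-4=0
after sub $t0, $t0, 2: $t0=6-2=4
cmp $t0, 0  (cmp 4,0)
bgt again: taken
after sub $t7, $t7, 4: $t7=0-4=-4
after sub $t0, $t0, 2: $t0=4-2=2
cmp $t0, 0  (cmp 2,0)
bgt again: taken
after sub $t7, $t7, 4: $t7=(-4)-4=-8
after sub $t0, $t0, 2: $t0=2-2=0
cmp $t0, 0  (cmp 0,0)
bgt again: not taken
after xor $t3, $t7, $t7: $t3=(-8)^(-8)=0
halt.
Total executed instructions: 21.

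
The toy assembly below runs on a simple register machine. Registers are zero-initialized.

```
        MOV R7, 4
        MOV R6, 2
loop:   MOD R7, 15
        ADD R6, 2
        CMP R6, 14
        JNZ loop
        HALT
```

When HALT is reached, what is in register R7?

R7=4
R6=2
R7=4%15=4
R6=2+2=4
CMP R6, 14  (cmp 4,14)
JNZ loop: taken
R7=4%15=4
R6=4+2=6
CMP R6, 14  (cmp 6,14)
JNZ loop: taken
R7=4%15=4
R6=6+2=8
CMP R6, 14  (cmp 8,14)
JNZ loop: taken
R7=4%15=4
R6=8+2=10
CMP R6, 14  (cmp 10,14)
JNZ loop: taken
R7=4%15=4
R6=10+2=12
CMP R6, 14  (cmp 12,14)
JNZ loop: taken
R7=4%15=4
R6=12+2=14
CMP R6, 14  (cmp 14,14)
JNZ loop: not taken
halt.

4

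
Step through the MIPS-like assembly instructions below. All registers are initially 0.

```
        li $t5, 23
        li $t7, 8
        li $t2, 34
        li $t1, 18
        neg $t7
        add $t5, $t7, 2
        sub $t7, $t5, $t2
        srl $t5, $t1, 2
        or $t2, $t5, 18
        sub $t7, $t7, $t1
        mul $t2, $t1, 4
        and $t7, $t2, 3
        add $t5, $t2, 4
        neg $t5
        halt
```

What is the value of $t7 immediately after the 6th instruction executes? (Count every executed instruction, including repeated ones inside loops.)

-8

after li $t5, 23: $t5=23
after li $t7, 8: $t7=8
after li $t2, 34: $t2=34
after li $t1, 18: $t1=18
after neg $t7: $t7=-(8)=-8
after add $t5, $t7, 2: $t5=(-8)+2=-6
After step 6: $t7 = -8.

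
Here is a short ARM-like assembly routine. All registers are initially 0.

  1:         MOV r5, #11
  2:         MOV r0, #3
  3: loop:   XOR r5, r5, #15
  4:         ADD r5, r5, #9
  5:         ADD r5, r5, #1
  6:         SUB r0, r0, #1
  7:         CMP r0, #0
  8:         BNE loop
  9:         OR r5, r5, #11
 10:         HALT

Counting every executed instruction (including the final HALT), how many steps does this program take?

after MOV r5, #11: r5=11
after MOV r0, #3: r0=3
after XOR r5, r5, #15: r5=11^15=4
after ADD r5, r5, #9: r5=4+9=13
after ADD r5, r5, #1: r5=13+1=14
after SUB r0, r0, #1: r0=3-1=2
CMP r0, #0  (cmp 2,0)
BNE loop: taken
after XOR r5, r5, #15: r5=14^15=1
after ADD r5, r5, #9: r5=1+9=10
after ADD r5, r5, #1: r5=10+1=11
after SUB r0, r0, #1: r0=2-1=1
CMP r0, #0  (cmp 1,0)
BNE loop: taken
after XOR r5, r5, #15: r5=11^15=4
after ADD r5, r5, #9: r5=4+9=13
after ADD r5, r5, #1: r5=13+1=14
after SUB r0, r0, #1: r0=1-1=0
CMP r0, #0  (cmp 0,0)
BNE loop: not taken
after OR r5, r5, #11: r5=14|11=15
halt.
Total executed instructions: 22.

22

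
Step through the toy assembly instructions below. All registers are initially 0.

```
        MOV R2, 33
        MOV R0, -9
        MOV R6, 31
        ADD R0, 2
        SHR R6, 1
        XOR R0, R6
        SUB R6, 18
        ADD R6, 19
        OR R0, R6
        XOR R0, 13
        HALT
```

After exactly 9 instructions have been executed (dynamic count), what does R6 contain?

MOV R2, 33 → R2=33
MOV R0, -9 → R0=-9
MOV R6, 31 → R6=31
ADD R0, 2 → R0=(-9)+2=-7
SHR R6, 1 → R6=31>>1=15
XOR R0, R6 → R0=(-7)^15=-10
SUB R6, 18 → R6=15-18=-3
ADD R6, 19 → R6=(-3)+19=16
OR R0, R6 → R0=(-10)|16=-10
After step 9: R6 = 16.

16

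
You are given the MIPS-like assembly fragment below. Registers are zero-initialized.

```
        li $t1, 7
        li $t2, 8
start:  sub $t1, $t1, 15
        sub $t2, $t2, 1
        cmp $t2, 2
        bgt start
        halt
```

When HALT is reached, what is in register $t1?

-83

li $t1, 7 → $t1=7
li $t2, 8 → $t2=8
sub $t1, $t1, 15 → $t1=7-15=-8
sub $t2, $t2, 1 → $t2=8-1=7
cmp $t2, 2  (cmp 7,2)
bgt start: taken
sub $t1, $t1, 15 → $t1=(-8)-15=-23
sub $t2, $t2, 1 → $t2=7-1=6
cmp $t2, 2  (cmp 6,2)
bgt start: taken
sub $t1, $t1, 15 → $t1=(-23)-15=-38
sub $t2, $t2, 1 → $t2=6-1=5
cmp $t2, 2  (cmp 5,2)
bgt start: taken
sub $t1, $t1, 15 → $t1=(-38)-15=-53
sub $t2, $t2, 1 → $t2=5-1=4
cmp $t2, 2  (cmp 4,2)
bgt start: taken
sub $t1, $t1, 15 → $t1=(-53)-15=-68
sub $t2, $t2, 1 → $t2=4-1=3
cmp $t2, 2  (cmp 3,2)
bgt start: taken
sub $t1, $t1, 15 → $t1=(-68)-15=-83
sub $t2, $t2, 1 → $t2=3-1=2
cmp $t2, 2  (cmp 2,2)
bgt start: not taken
halt.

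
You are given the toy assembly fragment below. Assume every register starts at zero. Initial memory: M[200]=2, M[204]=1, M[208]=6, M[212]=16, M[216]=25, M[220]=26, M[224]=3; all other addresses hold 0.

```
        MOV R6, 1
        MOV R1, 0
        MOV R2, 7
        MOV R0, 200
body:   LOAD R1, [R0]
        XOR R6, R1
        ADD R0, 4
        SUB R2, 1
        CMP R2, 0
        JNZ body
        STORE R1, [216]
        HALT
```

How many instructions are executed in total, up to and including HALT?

after MOV R6, 1: R6=1
after MOV R1, 0: R1=0
after MOV R2, 7: R2=7
after MOV R0, 200: R0=200
after LOAD R1, [R0]: R1=M[200]=2
after XOR R6, R1: R6=1^2=3
after ADD R0, 4: R0=200+4=204
after SUB R2, 1: R2=7-1=6
CMP R2, 0  (cmp 6,0)
JNZ body: taken
after LOAD R1, [R0]: R1=M[204]=1
after XOR R6, R1: R6=3^1=2
after ADD R0, 4: R0=204+4=208
after SUB R2, 1: R2=6-1=5
CMP R2, 0  (cmp 5,0)
JNZ body: taken
after LOAD R1, [R0]: R1=M[208]=6
after XOR R6, R1: R6=2^6=4
after ADD R0, 4: R0=208+4=212
after SUB R2, 1: R2=5-1=4
CMP R2, 0  (cmp 4,0)
JNZ body: taken
after LOAD R1, [R0]: R1=M[212]=16
after XOR R6, R1: R6=4^16=20
after ADD R0, 4: R0=212+4=216
after SUB R2, 1: R2=4-1=3
CMP R2, 0  (cmp 3,0)
JNZ body: taken
after LOAD R1, [R0]: R1=M[216]=25
after XOR R6, R1: R6=20^25=13
after ADD R0, 4: R0=216+4=220
after SUB R2, 1: R2=3-1=2
CMP R2, 0  (cmp 2,0)
JNZ body: taken
after LOAD R1, [R0]: R1=M[220]=26
after XOR R6, R1: R6=13^26=23
after ADD R0, 4: R0=220+4=224
after SUB R2, 1: R2=2-1=1
CMP R2, 0  (cmp 1,0)
JNZ body: taken
after LOAD R1, [R0]: R1=M[224]=3
after XOR R6, R1: R6=23^3=20
after ADD R0, 4: R0=224+4=228
after SUB R2, 1: R2=1-1=0
CMP R2, 0  (cmp 0,0)
JNZ body: not taken
STORE R1, [216] → M[216]=3
halt.
Total executed instructions: 48.

48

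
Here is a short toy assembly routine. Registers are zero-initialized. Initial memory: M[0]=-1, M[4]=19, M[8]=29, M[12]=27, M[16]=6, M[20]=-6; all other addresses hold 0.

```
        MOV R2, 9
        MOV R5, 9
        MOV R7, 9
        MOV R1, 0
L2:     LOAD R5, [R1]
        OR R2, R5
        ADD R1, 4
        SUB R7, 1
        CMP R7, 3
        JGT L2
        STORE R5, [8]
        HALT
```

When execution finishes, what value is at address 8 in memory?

-6

after MOV R2, 9: R2=9
after MOV R5, 9: R5=9
after MOV R7, 9: R7=9
after MOV R1, 0: R1=0
after LOAD R5, [R1]: R5=M[0]=-1
after OR R2, R5: R2=9|(-1)=-1
after ADD R1, 4: R1=0+4=4
after SUB R7, 1: R7=9-1=8
CMP R7, 3  (cmp 8,3)
JGT L2: taken
after LOAD R5, [R1]: R5=M[4]=19
after OR R2, R5: R2=(-1)|19=-1
after ADD R1, 4: R1=4+4=8
after SUB R7, 1: R7=8-1=7
CMP R7, 3  (cmp 7,3)
JGT L2: taken
after LOAD R5, [R1]: R5=M[8]=29
after OR R2, R5: R2=(-1)|29=-1
after ADD R1, 4: R1=8+4=12
after SUB R7, 1: R7=7-1=6
CMP R7, 3  (cmp 6,3)
JGT L2: taken
after LOAD R5, [R1]: R5=M[12]=27
after OR R2, R5: R2=(-1)|27=-1
after ADD R1, 4: R1=12+4=16
after SUB R7, 1: R7=6-1=5
CMP R7, 3  (cmp 5,3)
JGT L2: taken
after LOAD R5, [R1]: R5=M[16]=6
after OR R2, R5: R2=(-1)|6=-1
after ADD R1, 4: R1=16+4=20
after SUB R7, 1: R7=5-1=4
CMP R7, 3  (cmp 4,3)
JGT L2: taken
after LOAD R5, [R1]: R5=M[20]=-6
after OR R2, R5: R2=(-1)|(-6)=-1
after ADD R1, 4: R1=20+4=24
after SUB R7, 1: R7=4-1=3
CMP R7, 3  (cmp 3,3)
JGT L2: not taken
STORE R5, [8] → M[8]=-6
halt.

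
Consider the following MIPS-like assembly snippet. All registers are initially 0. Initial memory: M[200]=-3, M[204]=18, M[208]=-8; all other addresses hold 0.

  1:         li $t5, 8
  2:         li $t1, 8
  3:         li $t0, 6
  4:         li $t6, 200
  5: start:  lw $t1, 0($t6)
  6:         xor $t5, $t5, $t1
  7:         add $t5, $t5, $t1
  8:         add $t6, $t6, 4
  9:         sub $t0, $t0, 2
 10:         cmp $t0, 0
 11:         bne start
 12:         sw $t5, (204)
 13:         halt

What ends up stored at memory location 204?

$t5=8
$t1=8
$t0=6
$t6=200
$t1=M[200]=-3
$t5=8^(-3)=-11
$t5=(-11)+(-3)=-14
$t6=200+4=204
$t0=6-2=4
cmp $t0, 0  (cmp 4,0)
bne start: taken
$t1=M[204]=18
$t5=(-14)^18=-32
$t5=(-32)+18=-14
$t6=204+4=208
$t0=4-2=2
cmp $t0, 0  (cmp 2,0)
bne start: taken
$t1=M[208]=-8
$t5=(-14)^(-8)=10
$t5=10+(-8)=2
$t6=208+4=212
$t0=2-2=0
cmp $t0, 0  (cmp 0,0)
bne start: not taken
sw $t5, (204) → M[204]=2
halt.

2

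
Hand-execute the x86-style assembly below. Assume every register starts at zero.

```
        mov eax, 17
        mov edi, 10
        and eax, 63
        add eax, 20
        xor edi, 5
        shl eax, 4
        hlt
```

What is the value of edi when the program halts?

15

eax=17
edi=10
eax=17&63=17
eax=17+20=37
edi=10^5=15
eax=37<<4=592
halt.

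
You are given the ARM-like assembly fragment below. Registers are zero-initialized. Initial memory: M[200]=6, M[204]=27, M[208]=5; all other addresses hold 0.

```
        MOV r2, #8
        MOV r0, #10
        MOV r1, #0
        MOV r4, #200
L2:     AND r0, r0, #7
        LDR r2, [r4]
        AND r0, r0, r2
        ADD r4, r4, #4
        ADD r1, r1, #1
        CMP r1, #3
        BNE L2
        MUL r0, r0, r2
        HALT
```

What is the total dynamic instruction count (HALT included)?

MOV r2, #8 → r2=8
MOV r0, #10 → r0=10
MOV r1, #0 → r1=0
MOV r4, #200 → r4=200
AND r0, r0, #7 → r0=10&7=2
LDR r2, [r4] → r2=M[200]=6
AND r0, r0, r2 → r0=2&6=2
ADD r4, r4, #4 → r4=200+4=204
ADD r1, r1, #1 → r1=0+1=1
CMP r1, #3  (cmp 1,3)
BNE L2: taken
AND r0, r0, #7 → r0=2&7=2
LDR r2, [r4] → r2=M[204]=27
AND r0, r0, r2 → r0=2&27=2
ADD r4, r4, #4 → r4=204+4=208
ADD r1, r1, #1 → r1=1+1=2
CMP r1, #3  (cmp 2,3)
BNE L2: taken
AND r0, r0, #7 → r0=2&7=2
LDR r2, [r4] → r2=M[208]=5
AND r0, r0, r2 → r0=2&5=0
ADD r4, r4, #4 → r4=208+4=212
ADD r1, r1, #1 → r1=2+1=3
CMP r1, #3  (cmp 3,3)
BNE L2: not taken
MUL r0, r0, r2 → r0=0*5=0
halt.
Total executed instructions: 27.

27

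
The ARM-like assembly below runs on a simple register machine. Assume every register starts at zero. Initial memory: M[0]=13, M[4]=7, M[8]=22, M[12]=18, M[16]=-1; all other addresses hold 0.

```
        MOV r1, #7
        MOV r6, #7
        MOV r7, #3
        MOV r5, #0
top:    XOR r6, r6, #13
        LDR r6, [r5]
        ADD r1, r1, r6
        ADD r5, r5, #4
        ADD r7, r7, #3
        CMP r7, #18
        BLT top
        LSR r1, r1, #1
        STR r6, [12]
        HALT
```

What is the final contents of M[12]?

after MOV r1, #7: r1=7
after MOV r6, #7: r6=7
after MOV r7, #3: r7=3
after MOV r5, #0: r5=0
after XOR r6, r6, #13: r6=7^13=10
after LDR r6, [r5]: r6=M[0]=13
after ADD r1, r1, r6: r1=7+13=20
after ADD r5, r5, #4: r5=0+4=4
after ADD r7, r7, #3: r7=3+3=6
CMP r7, #18  (cmp 6,18)
BLT top: taken
after XOR r6, r6, #13: r6=13^13=0
after LDR r6, [r5]: r6=M[4]=7
after ADD r1, r1, r6: r1=20+7=27
after ADD r5, r5, #4: r5=4+4=8
after ADD r7, r7, #3: r7=6+3=9
CMP r7, #18  (cmp 9,18)
BLT top: taken
after XOR r6, r6, #13: r6=7^13=10
after LDR r6, [r5]: r6=M[8]=22
after ADD r1, r1, r6: r1=27+22=49
after ADD r5, r5, #4: r5=8+4=12
after ADD r7, r7, #3: r7=9+3=12
CMP r7, #18  (cmp 12,18)
BLT top: taken
after XOR r6, r6, #13: r6=22^13=27
after LDR r6, [r5]: r6=M[12]=18
after ADD r1, r1, r6: r1=49+18=67
after ADD r5, r5, #4: r5=12+4=16
after ADD r7, r7, #3: r7=12+3=15
CMP r7, #18  (cmp 15,18)
BLT top: taken
after XOR r6, r6, #13: r6=18^13=31
after LDR r6, [r5]: r6=M[16]=-1
after ADD r1, r1, r6: r1=67+(-1)=66
after ADD r5, r5, #4: r5=16+4=20
after ADD r7, r7, #3: r7=15+3=18
CMP r7, #18  (cmp 18,18)
BLT top: not taken
after LSR r1, r1, #1: r1=66>>1=33
STR r6, [12] → M[12]=-1
halt.

-1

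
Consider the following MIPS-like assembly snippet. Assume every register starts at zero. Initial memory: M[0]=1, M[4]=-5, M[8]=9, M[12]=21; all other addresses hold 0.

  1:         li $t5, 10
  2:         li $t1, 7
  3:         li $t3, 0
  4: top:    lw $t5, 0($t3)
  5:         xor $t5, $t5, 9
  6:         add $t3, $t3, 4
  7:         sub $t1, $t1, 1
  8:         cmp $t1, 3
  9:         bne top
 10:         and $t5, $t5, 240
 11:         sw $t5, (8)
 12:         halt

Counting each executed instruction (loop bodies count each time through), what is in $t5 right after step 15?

-14

li $t5, 10 → $t5=10
li $t1, 7 → $t1=7
li $t3, 0 → $t3=0
lw $t5, 0($t3) → $t5=M[0]=1
xor $t5, $t5, 9 → $t5=1^9=8
add $t3, $t3, 4 → $t3=0+4=4
sub $t1, $t1, 1 → $t1=7-1=6
cmp $t1, 3  (cmp 6,3)
bne top: taken
lw $t5, 0($t3) → $t5=M[4]=-5
xor $t5, $t5, 9 → $t5=(-5)^9=-14
add $t3, $t3, 4 → $t3=4+4=8
sub $t1, $t1, 1 → $t1=6-1=5
cmp $t1, 3  (cmp 5,3)
bne top: taken
After step 15: $t5 = -14.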